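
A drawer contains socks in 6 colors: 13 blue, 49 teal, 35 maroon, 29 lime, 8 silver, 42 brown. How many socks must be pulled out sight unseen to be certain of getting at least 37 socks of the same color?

158

In the worst case we take at most 36 of each color, but all 13 blue, all 35 maroon, all 29 lime, and all 8 silver (fewer than 36), giving 13 + 36 + 35 + 29 + 8 + 36 = 157.
One more sock then forces some color to 37, so 157 + 1 = 158.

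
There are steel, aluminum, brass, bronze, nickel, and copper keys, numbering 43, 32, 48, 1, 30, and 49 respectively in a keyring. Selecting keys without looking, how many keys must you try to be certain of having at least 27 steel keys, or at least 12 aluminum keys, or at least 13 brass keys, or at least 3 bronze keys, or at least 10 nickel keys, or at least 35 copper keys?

94

The worst case stops just short of every target: 26 steel, 11 aluminum, 12 brass, all 1 bronze, 9 nickel, 34 copper — 26 + 11 + 12 + 1 + 9 + 34 = 93 keys.
One more key must push some type to its target, so 93 + 1 = 94.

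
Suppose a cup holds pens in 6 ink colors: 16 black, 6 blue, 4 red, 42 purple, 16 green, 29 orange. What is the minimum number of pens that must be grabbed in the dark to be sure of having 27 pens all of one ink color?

In the worst case we take at most 26 of each ink color, but all 16 black, all 6 blue, all 4 red, and all 16 green (fewer than 26), giving 16 + 6 + 4 + 26 + 16 + 26 = 94.
One more pen then forces some ink color to 27, so 94 + 1 = 95.

95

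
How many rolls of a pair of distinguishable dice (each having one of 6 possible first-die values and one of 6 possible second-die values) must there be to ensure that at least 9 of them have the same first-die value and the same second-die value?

There are 6 × 6 = 36 (first-die value, second-die value) combinations acting as pigeonholes.
With 36 × 8 = 288 rolls of a pair of distinguishable dice we could place exactly 8 in each, with no (first-die value, second-die value) pair reaching 9.
One more forces some (first-die value, second-die value) pair to hold 9, so 288 + 1 = 289.

289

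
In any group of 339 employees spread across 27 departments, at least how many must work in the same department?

13

The 339 employees fall into 27 departments.
If each of the 27 departments held at most 12, the total would be at most 27 × 12 = 324 < 339, a contradiction.
So at least one holds ⌈339/27⌉ = 13.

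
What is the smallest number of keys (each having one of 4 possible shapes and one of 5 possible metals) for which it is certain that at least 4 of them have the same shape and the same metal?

61

There are 4 × 5 = 20 (shape, metal) combinations acting as pigeonholes.
With 20 × 3 = 60 keys we could place exactly 3 in each, with no (shape, metal) pair reaching 4.
One more forces some (shape, metal) pair to hold 4, so 60 + 1 = 61.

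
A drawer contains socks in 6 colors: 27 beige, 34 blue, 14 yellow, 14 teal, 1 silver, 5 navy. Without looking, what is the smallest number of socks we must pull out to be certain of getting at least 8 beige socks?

The worst case draws every non-beige sock first: 34 + 14 + 14 + 1 + 5 = 68.
The next 8 draws are then forced to be beige, giving 68 + 8 = 76.

76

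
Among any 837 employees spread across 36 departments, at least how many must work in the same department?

24

The 837 employees fall into 36 departments.
If each of the 36 departments held at most 23, the total would be at most 36 × 23 = 828 < 837, a contradiction.
So at least one holds ⌈837/36⌉ = 24.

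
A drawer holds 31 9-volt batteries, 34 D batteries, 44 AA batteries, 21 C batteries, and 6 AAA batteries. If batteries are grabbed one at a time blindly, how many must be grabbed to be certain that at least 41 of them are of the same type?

In the worst case we take at most 40 of each type, but all 31 9-volt, all 34 D, all 21 C, and all 6 AAA (fewer than 40), giving 31 + 34 + 40 + 21 + 6 = 132.
One more battery then forces some type to 41, so 132 + 1 = 133.

133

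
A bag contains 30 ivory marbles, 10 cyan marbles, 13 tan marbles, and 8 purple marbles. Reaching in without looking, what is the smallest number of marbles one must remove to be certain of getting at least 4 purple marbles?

57

The worst case draws every non-purple marble first: 30 + 10 + 13 = 53.
The next 4 draws are then forced to be purple, giving 53 + 4 = 57.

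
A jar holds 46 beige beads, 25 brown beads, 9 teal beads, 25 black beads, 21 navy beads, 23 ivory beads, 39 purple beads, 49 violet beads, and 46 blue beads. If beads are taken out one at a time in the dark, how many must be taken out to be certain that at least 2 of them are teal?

The worst case draws every non-teal bead first: 46 + 25 + 25 + 21 + 23 + 39 + 49 + 46 = 274.
The next 2 draws are then forced to be teal, giving 274 + 2 = 276.

276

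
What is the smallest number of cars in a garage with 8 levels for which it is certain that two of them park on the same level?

There are 8 levels acting as pigeonholes.
With 8 cars we could place one in each, avoiding any repeat.
One more forces some class to hold 2, so 8 + 1 = 9.

9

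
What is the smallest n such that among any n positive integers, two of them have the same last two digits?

101

There are 100 possible two-digit endings acting as pigeonholes.
With 100 positive integers we could place one in each, avoiding any repeat.
One more forces some class to hold 2, so 100 + 1 = 101.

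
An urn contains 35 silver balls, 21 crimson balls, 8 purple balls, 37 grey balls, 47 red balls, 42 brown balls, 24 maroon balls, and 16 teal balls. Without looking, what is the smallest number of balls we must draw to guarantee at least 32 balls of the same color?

194

Treat the 8 colors as pigeonholes.
In the worst case we take at most 31 of each color, but all 21 crimson, all 8 purple, all 24 maroon, and all 16 teal (fewer than 31), giving 31 + 21 + 8 + 31 + 31 + 31 + 24 + 16 = 193.
One more ball then forces some color to 32, so 193 + 1 = 194.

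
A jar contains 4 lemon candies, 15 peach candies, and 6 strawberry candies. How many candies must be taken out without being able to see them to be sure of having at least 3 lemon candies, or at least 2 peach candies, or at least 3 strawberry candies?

The worst case stops just short of every target: 2 lemon, 1 peach, 2 strawberry — 2 + 1 + 2 = 5 candies.
One more candy must push some flavor to its target, so 5 + 1 = 6.

6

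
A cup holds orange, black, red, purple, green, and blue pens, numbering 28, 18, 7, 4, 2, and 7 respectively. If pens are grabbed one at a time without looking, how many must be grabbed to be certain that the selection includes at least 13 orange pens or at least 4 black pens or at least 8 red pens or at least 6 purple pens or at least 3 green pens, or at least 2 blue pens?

30

The worst case stops just short of every target: 12 orange, 3 black, 7 red, all 4 purple, 2 green, 1 blue — 12 + 3 + 7 + 4 + 2 + 1 = 29 pens.
One more pen must push some ink color to its target, so 29 + 1 = 30.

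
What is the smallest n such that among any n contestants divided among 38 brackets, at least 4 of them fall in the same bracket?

115

There are 38 brackets acting as pigeonholes.
With 38 × 3 = 114 contestants we could place exactly 3 in each, with no class reaching 4.
One more forces some class to hold 4, so 114 + 1 = 115.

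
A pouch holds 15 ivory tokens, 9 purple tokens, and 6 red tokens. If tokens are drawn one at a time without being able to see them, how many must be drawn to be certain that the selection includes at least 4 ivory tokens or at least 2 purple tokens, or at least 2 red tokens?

6

The worst case stops just short of every target: 3 ivory, 1 purple, 1 red — 3 + 1 + 1 = 5 tokens.
One more token must push some color to its target, so 5 + 1 = 6.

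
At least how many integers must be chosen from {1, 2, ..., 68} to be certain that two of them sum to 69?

Partition {1, …, 68} into 34 pairs: {1,68}, {2,67}, …, {34,35}.
Choosing 34 integers — say the integers 1 through 34 — takes one from each pair and avoids the property.
Choosing 35 forces two into the same pair by pigeonhole, and those sum to 69. So 35.

35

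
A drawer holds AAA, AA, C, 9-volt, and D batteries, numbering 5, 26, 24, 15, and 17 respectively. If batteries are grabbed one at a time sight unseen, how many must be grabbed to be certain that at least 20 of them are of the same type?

76

In the worst case we take at most 19 of each type, but all 5 AAA, all 15 9-volt, and all 17 D (fewer than 19), giving 5 + 19 + 19 + 15 + 17 = 75.
One more battery then forces some type to 20, so 75 + 1 = 76.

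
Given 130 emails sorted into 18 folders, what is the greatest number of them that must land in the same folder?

The 130 emails fall into 18 folders.
If each of the 18 folders held at most 7, the total would be at most 18 × 7 = 126 < 130, a contradiction.
So at least one holds ⌈130/18⌉ = 8.

8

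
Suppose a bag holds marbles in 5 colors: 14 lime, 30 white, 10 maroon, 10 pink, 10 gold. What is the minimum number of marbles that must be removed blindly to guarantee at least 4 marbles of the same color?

The worst case takes 3 marbles of each color without reaching 4 of any: 5 × 3 = 15.
The next marble must bring some color to 4, so 15 + 1 = 16.

16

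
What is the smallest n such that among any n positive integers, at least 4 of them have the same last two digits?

There are 100 possible two-digit endings acting as pigeonholes.
With 100 × 3 = 300 positive integers we could place exactly 3 in each, with no class reaching 4.
One more forces some class to hold 4, so 300 + 1 = 301.

301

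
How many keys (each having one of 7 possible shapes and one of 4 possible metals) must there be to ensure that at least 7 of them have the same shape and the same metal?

169

There are 7 × 4 = 28 (shape, metal) combinations acting as pigeonholes.
With 28 × 6 = 168 keys we could place exactly 6 in each, with no (shape, metal) pair reaching 7.
One more forces some (shape, metal) pair to hold 7, so 168 + 1 = 169.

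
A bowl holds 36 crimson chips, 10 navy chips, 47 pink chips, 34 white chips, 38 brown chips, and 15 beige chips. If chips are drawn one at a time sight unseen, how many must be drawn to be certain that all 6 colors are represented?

The hardest color to obtain is navy: we could draw every other chip first — 180 − 10 = 170 chips — without a single navy one.
The next draw must be navy, so 170 + 1 = 171.

171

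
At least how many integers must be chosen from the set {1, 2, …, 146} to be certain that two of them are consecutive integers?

74

Partition {1, …, 146} into 73 pairs: {1,2}, {3,4}, …, {145,146}.
Choosing 73 integers — say the 73 even numbers 2, 4, …, 146 — takes one from each pair and avoids the property.
Choosing 74 forces two into the same pair by pigeonhole, and those are consecutive. So 74.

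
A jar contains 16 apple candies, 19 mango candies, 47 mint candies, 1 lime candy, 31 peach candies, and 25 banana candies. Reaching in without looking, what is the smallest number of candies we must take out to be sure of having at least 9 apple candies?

132

The worst case draws every non-apple candy first: 19 + 47 + 1 + 31 + 25 = 123.
The next 9 draws are then forced to be apple, giving 123 + 9 = 132.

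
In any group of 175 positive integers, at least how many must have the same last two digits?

There are 100 possible two-digit endings, which serve as the pigeonholes.
If each of the 100 possible two-digit endings held at most 1, the total would be at most 100 × 1 = 100 < 175, a contradiction.
So at least one holds ⌈175/100⌉ = 2.

2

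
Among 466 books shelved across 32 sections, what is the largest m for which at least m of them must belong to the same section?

If each of the 32 sections held at most 14, the total would be at most 32 × 14 = 448 < 466, a contradiction.
So at least one holds ⌈466/32⌉ = 15.

15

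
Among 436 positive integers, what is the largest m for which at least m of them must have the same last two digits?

There are 100 possible two-digit endings, which serve as the pigeonholes.
If each of the 100 possible two-digit endings held at most 4, the total would be at most 100 × 4 = 400 < 436, a contradiction.
So at least one holds ⌈436/100⌉ = 5.

5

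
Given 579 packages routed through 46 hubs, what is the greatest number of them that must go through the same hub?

The 579 packages fall into 46 hubs.
If each of the 46 hubs held at most 12, the total would be at most 46 × 12 = 552 < 579, a contradiction.
So at least one holds ⌈579/46⌉ = 13.

13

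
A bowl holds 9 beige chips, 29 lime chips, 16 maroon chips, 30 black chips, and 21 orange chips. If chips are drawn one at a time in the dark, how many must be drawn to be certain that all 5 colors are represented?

97

The hardest color to obtain is beige: we could draw every other chip first — 105 − 9 = 96 chips — without a single beige one.
The next draw must be beige, so 96 + 1 = 97.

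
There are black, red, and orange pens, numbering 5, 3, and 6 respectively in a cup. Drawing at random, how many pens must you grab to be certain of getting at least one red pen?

To avoid red pens as long as possible, exhaust the other 2 ink colors first.
The worst case draws every non-red pen first: 5 + 6 = 11.
The next draw is then forced to be red, giving 11 + 1 = 12.

12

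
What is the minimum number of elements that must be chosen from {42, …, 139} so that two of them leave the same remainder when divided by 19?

20

Group the integers by remainder mod 19; there are 19 residue classes, each nonempty in this range.
Choosing one from each class (19 integers) avoids any shared remainder.
One more choice must repeat a class, so two differ by a multiple of 19. Hence 19 + 1 = 20.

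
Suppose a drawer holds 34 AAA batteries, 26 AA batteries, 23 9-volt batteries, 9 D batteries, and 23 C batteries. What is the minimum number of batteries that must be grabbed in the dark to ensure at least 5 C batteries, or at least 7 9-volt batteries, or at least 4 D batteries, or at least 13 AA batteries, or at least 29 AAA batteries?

The worst case stops just short of every target: 28 AAA, 12 AA, 6 9-volt, 3 D, 4 C — 28 + 12 + 6 + 3 + 4 = 53 batteries.
One more battery must push some type to its target, so 53 + 1 = 54.

54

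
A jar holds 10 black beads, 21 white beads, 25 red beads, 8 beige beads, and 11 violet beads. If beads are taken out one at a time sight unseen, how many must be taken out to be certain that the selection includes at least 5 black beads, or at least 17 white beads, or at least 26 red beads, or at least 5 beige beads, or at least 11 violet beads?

60

The worst case stops just short of every target: 4 black, 16 white, 25 red, 4 beige, 10 violet — 4 + 16 + 25 + 4 + 10 = 59 beads.
One more bead must push some color to its target, so 59 + 1 = 60.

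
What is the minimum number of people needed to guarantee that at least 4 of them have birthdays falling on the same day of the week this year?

22

There are 7 days of the week acting as pigeonholes.
With 7 × 3 = 21 people we could place exactly 3 in each, with no class reaching 4.
One more forces some class to hold 4, so 21 + 1 = 22.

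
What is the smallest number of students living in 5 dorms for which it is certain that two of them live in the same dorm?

There are 5 dorms acting as pigeonholes.
With 5 students we could place one in each, avoiding any repeat.
One more forces some class to hold 2, so 5 + 1 = 6.

6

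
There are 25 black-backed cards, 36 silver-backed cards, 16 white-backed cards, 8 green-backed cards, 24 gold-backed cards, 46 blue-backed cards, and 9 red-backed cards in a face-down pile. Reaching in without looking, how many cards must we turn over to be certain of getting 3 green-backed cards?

159

The worst case draws every non-green-backed card first: 25 + 36 + 16 + 24 + 46 + 9 = 156.
The next 3 draws are then forced to be green-backed, giving 156 + 3 = 159.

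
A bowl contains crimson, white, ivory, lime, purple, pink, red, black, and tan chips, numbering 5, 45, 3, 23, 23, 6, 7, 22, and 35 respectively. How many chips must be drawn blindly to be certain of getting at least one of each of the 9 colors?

167

The hardest color to obtain is ivory: we could draw every other chip first — 169 − 3 = 166 chips — without a single ivory one.
The next draw must be ivory, so 166 + 1 = 167.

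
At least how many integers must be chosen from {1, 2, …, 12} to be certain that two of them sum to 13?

Partition {1, …, 12} into 6 pairs: {1,12}, {2,11}, …, {6,7}.
Choosing 6 integers — say the integers 1 through 6 — takes one from each pair and avoids the property.
Choosing 7 forces two into the same pair by pigeonhole, and those sum to 13. So 7.

7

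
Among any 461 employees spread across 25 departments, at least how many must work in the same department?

The 461 employees fall into 25 departments.
If each of the 25 departments held at most 18, the total would be at most 25 × 18 = 450 < 461, a contradiction.
So at least one holds ⌈461/25⌉ = 19.

19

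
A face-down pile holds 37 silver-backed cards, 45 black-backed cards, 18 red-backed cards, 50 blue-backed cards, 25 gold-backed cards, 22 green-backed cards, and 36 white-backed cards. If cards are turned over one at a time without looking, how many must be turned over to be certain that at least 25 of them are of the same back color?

In the worst case we take at most 24 of each back color, but all 18 red-backed and all 22 green-backed (fewer than 24), giving 24 + 24 + 18 + 24 + 24 + 22 + 24 = 160.
One more card then forces some back color to 25, so 160 + 1 = 161.

161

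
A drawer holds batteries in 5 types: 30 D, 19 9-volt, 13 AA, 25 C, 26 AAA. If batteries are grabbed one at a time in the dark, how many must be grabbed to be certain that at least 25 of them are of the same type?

Treat the 5 types as pigeonholes.
In the worst case we take at most 24 of each type, but all 19 9-volt and all 13 AA (fewer than 24), giving 24 + 19 + 13 + 24 + 24 = 104.
One more battery then forces some type to 25, so 104 + 1 = 105.

105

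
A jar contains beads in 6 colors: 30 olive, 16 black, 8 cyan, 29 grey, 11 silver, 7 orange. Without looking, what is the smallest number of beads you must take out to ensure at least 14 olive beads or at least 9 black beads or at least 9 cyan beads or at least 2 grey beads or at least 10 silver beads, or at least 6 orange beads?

45

Each of the 6 colors has its own threshold; avoid all of them simultaneously.
The worst case stops just short of every target: 13 olive, 8 black, 8 cyan, 1 grey, 9 silver, 5 orange — 13 + 8 + 8 + 1 + 9 + 5 = 44 beads.
One more bead must push some color to its target, so 44 + 1 = 45.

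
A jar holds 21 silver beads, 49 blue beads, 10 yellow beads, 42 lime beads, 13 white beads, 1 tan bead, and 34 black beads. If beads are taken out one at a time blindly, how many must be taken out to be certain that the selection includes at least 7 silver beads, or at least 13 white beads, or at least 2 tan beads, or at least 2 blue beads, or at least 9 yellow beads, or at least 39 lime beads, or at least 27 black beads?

The worst case stops just short of every target: 6 silver, 1 blue, 8 yellow, 38 lime, 12 white, 1 tan, 26 black — 6 + 1 + 8 + 38 + 12 + 1 + 26 = 92 beads.
One more bead must push some color to its target, so 92 + 1 = 93.

93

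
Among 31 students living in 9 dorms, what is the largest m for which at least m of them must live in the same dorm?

4

The 31 students fall into 9 dorms.
If each of the 9 dorms held at most 3, the total would be at most 9 × 3 = 27 < 31, a contradiction.
So at least one holds ⌈31/9⌉ = 4.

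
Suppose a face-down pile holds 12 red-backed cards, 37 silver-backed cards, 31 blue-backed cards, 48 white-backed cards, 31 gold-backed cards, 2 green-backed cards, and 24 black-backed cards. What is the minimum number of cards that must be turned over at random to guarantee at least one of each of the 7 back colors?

184

The hardest back color to obtain is green-backed: we could draw every other card first — 185 − 2 = 183 cards — without a single green-backed one.
The next draw must be green-backed, so 183 + 1 = 184.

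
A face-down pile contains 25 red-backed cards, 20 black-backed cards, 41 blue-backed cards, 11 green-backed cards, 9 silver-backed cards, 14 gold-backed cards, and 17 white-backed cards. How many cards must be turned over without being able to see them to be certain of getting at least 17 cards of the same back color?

In the worst case we take at most 16 of each back color, but all 11 green-backed, all 9 silver-backed, and all 14 gold-backed (fewer than 16), giving 16 + 16 + 16 + 11 + 9 + 14 + 16 = 98.
One more card then forces some back color to 17, so 98 + 1 = 99.

99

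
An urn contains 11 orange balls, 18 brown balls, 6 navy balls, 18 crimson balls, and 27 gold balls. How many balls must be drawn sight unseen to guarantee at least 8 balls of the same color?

35

Treat the 5 colors as pigeonholes.
In the worst case we take at most 7 of each color, but all 6 navy (fewer than 7), giving 7 + 7 + 6 + 7 + 7 = 34.
One more ball then forces some color to 8, so 34 + 1 = 35.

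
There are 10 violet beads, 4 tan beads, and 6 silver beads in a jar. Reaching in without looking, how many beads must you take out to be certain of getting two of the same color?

4

Treat the 3 colors as pigeonholes.
The worst case takes 1 bead of each color without reaching 2 of any: 3 × 1 = 3.
The next bead must bring some color to 2, so 3 + 1 = 4.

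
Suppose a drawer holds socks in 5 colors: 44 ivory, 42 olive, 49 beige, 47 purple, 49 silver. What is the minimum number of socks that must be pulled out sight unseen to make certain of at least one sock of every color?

190

The hardest color to obtain is olive: we could draw every other sock first — 231 − 42 = 189 socks — without a single olive one.
The next draw must be olive, so 189 + 1 = 190.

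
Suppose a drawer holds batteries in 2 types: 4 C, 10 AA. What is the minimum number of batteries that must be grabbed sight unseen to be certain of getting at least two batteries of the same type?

The worst case takes 1 battery of each type without reaching 2 of any: 2 × 1 = 2.
The next battery must bring some type to 2, so 2 + 1 = 3.

3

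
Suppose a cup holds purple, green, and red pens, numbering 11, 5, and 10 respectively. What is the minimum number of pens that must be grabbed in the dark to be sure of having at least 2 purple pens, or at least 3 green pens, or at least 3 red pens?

The worst case stops just short of every target: 1 purple, 2 green, 2 red — 1 + 2 + 2 = 5 pens.
One more pen must push some ink color to its target, so 5 + 1 = 6.

6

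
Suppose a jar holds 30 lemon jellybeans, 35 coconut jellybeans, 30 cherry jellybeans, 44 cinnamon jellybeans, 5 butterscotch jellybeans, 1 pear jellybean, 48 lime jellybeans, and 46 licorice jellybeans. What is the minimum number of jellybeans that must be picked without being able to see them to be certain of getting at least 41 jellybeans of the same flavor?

222

In the worst case we take at most 40 of each flavor, but all 30 lemon, all 35 coconut, all 30 cherry, all 5 butterscotch, and all 1 pear (fewer than 40), giving 30 + 35 + 30 + 40 + 5 + 1 + 40 + 40 = 221.
One more jellybean then forces some flavor to 41, so 221 + 1 = 222.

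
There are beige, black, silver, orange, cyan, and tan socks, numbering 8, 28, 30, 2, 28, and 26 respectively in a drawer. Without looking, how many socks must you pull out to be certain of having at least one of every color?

The hardest color to obtain is orange: we could draw every other sock first — 122 − 2 = 120 socks — without a single orange one.
The next draw must be orange, so 120 + 1 = 121.

121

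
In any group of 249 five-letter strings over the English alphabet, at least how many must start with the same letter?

The 249 five-letter strings over the English alphabet fall into 26 possible first letters.
If each of the 26 possible first letters held at most 9, the total would be at most 26 × 9 = 234 < 249, a contradiction.
So at least one holds ⌈249/26⌉ = 10.

10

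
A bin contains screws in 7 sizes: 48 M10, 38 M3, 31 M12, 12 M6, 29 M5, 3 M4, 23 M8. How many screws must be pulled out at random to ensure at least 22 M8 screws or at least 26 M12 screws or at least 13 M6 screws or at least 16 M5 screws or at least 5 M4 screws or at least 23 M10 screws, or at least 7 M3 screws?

105

The worst case stops just short of every target: 22 M10, 6 M3, 25 M12, 12 M6, 15 M5, all 3 M4, 21 M8 — 22 + 6 + 25 + 12 + 15 + 3 + 21 = 104 screws.
One more screw must push some size to its target, so 104 + 1 = 105.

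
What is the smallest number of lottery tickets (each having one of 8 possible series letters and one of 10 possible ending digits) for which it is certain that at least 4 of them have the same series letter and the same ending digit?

241

There are 8 × 10 = 80 (series letter, ending digit) combinations acting as pigeonholes.
With 80 × 3 = 240 lottery tickets we could place exactly 3 in each, with no (series letter, ending digit) pair reaching 4.
One more forces some (series letter, ending digit) pair to hold 4, so 240 + 1 = 241.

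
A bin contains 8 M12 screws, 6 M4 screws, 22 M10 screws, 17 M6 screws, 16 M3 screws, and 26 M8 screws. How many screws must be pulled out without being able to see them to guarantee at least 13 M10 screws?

To avoid M10 screws as long as possible, exhaust the other 5 sizes first.
The worst case draws every non-M10 screw first: 8 + 6 + 17 + 16 + 26 = 73.
The next 13 draws are then forced to be M10, giving 73 + 13 = 86.

86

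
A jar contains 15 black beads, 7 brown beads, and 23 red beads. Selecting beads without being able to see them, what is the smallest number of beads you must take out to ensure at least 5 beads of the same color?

13

Treat the 3 colors as pigeonholes.
The worst case takes 4 beads of each color without reaching 5 of any: 3 × 4 = 12.
The next bead must bring some color to 5, so 12 + 1 = 13.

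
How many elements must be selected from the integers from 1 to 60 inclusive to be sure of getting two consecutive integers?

31

Partition {1, …, 60} into 30 pairs: {1,2}, {3,4}, …, {59,60}.
Choosing 30 integers — say the 30 even numbers 2, 4, …, 60 — takes one from each pair and avoids the property.
Choosing 31 forces two into the same pair by pigeonhole, and those are consecutive. So 31.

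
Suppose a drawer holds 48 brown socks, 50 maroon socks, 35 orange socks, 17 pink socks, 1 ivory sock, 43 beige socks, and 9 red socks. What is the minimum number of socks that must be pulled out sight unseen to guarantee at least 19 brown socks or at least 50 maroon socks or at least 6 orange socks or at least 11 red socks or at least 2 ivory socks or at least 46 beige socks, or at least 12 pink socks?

The worst case stops just short of every target: 18 brown, 49 maroon, 5 orange, 11 pink, 1 ivory, all 43 beige, all 9 red — 18 + 49 + 5 + 11 + 1 + 43 + 9 = 136 socks.
One more sock must push some color to its target, so 136 + 1 = 137.

137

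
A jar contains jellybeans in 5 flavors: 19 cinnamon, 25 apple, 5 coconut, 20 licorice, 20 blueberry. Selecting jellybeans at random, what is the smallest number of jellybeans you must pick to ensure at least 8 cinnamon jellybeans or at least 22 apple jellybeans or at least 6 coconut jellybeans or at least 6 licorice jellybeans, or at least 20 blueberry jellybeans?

Each of the 5 flavors has its own threshold; avoid all of them simultaneously.
The worst case stops just short of every target: 7 cinnamon, 21 apple, 5 coconut, 5 licorice, 19 blueberry — 7 + 21 + 5 + 5 + 19 = 57 jellybeans.
One more jellybean must push some flavor to its target, so 57 + 1 = 58.

58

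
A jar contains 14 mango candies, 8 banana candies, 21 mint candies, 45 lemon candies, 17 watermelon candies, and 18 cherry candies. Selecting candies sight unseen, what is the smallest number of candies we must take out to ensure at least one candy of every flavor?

116

The hardest flavor to obtain is banana: we could draw every other candy first — 123 − 8 = 115 candies — without a single banana one.
The next draw must be banana, so 115 + 1 = 116.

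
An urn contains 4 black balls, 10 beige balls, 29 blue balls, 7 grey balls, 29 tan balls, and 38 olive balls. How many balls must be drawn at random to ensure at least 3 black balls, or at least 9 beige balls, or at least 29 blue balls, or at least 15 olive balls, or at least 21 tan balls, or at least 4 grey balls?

The worst case stops just short of every target: 2 black, 8 beige, 28 blue, 3 grey, 20 tan, 14 olive — 2 + 8 + 28 + 3 + 20 + 14 = 75 balls.
One more ball must push some color to its target, so 75 + 1 = 76.

76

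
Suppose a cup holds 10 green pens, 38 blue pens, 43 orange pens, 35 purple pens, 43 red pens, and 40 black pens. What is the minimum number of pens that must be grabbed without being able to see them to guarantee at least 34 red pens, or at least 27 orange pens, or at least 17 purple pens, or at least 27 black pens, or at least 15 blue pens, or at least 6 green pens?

121

Each of the 6 ink colors has its own threshold; avoid all of them simultaneously.
The worst case stops just short of every target: 5 green, 14 blue, 26 orange, 16 purple, 33 red, 26 black — 5 + 14 + 26 + 16 + 33 + 26 = 120 pens.
One more pen must push some ink color to its target, so 120 + 1 = 121.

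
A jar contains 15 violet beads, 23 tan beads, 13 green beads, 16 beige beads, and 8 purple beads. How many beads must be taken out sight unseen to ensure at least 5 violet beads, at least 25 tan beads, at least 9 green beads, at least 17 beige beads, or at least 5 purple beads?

56

The worst case stops just short of every target: 4 violet, all 23 tan, 8 green, 16 beige, 4 purple — 4 + 23 + 8 + 16 + 4 = 55 beads.
One more bead must push some color to its target, so 55 + 1 = 56.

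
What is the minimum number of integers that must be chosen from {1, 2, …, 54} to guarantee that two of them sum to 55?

Partition {1, …, 54} into 27 pairs: {1,54}, {2,53}, …, {27,28}.
Choosing 27 integers — say the integers 1 through 27 — takes one from each pair and avoids the property.
Choosing 28 forces two into the same pair by pigeonhole, and those sum to 55. So 28.

28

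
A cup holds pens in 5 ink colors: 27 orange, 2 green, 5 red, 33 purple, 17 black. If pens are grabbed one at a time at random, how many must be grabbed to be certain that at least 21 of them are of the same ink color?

65

In the worst case we take at most 20 of each ink color, but all 2 green, all 5 red, and all 17 black (fewer than 20), giving 20 + 2 + 5 + 20 + 17 = 64.
One more pen then forces some ink color to 21, so 64 + 1 = 65.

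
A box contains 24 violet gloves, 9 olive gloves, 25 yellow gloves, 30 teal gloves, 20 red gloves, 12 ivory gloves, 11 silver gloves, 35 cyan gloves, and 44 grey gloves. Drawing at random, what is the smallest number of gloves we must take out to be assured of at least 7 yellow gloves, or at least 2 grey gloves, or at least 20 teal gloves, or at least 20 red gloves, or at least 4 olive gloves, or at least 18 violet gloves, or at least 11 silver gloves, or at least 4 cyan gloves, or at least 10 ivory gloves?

Each of the 9 colors has its own threshold; avoid all of them simultaneously.
The worst case stops just short of every target: 17 violet, 3 olive, 6 yellow, 19 teal, 19 red, 9 ivory, 10 silver, 3 cyan, 1 grey — 17 + 3 + 6 + 19 + 19 + 9 + 10 + 3 + 1 = 87 gloves.
One more glove must push some color to its target, so 87 + 1 = 88.

88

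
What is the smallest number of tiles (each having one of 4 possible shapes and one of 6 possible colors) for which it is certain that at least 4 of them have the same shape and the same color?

There are 4 × 6 = 24 (shape, color) combinations acting as pigeonholes.
With 24 × 3 = 72 tiles we could place exactly 3 in each, with no (shape, color) pair reaching 4.
One more forces some (shape, color) pair to hold 4, so 72 + 1 = 73.

73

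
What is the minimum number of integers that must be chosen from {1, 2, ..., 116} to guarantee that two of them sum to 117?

Partition {1, …, 116} into 58 pairs: {1,116}, {2,115}, …, {58,59}.
Choosing 58 integers — say the integers 1 through 58 — takes one from each pair and avoids the property.
Choosing 59 forces two into the same pair by pigeonhole, and those sum to 117. So 59.

59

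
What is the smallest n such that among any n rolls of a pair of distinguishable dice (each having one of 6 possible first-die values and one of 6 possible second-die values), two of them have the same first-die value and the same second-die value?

37

There are 6 × 6 = 36 (first-die value, second-die value) combinations acting as pigeonholes.
With 36 rolls of a pair of distinguishable dice we could place one in each, avoiding any repeat.
One more forces some (first-die value, second-die value) pair to hold 2, so 36 + 1 = 37.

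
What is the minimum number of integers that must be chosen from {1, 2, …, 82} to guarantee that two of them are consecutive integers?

Partition {1, …, 82} into 41 pairs: {1,2}, {3,4}, …, {81,82}.
Choosing 41 integers — say the 41 even numbers 2, 4, …, 82 — takes one from each pair and avoids the property.
Choosing 42 forces two into the same pair by pigeonhole, and those are consecutive. So 42.

42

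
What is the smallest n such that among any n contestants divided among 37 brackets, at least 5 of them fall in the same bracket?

There are 37 brackets acting as pigeonholes.
With 37 × 4 = 148 contestants we could place exactly 4 in each, with no class reaching 5.
One more forces some class to hold 5, so 148 + 1 = 149.

149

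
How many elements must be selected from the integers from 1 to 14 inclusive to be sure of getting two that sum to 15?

8

Partition {1, …, 14} into 7 pairs: {1,14}, {2,13}, …, {7,8}.
Choosing 7 integers — say the integers 1 through 7 — takes one from each pair and avoids the property.
Choosing 8 forces two into the same pair by pigeonhole, and those sum to 15. So 8.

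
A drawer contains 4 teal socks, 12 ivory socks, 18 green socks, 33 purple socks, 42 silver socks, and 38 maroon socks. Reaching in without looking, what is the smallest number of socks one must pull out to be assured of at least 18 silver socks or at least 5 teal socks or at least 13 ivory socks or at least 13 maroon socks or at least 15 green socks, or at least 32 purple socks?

The worst case stops just short of every target: 4 teal, 12 ivory, 14 green, 31 purple, 17 silver, 12 maroon — 4 + 12 + 14 + 31 + 17 + 12 = 90 socks.
One more sock must push some color to its target, so 90 + 1 = 91.

91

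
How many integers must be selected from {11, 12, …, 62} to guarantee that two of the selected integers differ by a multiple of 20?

21

Group the integers by remainder mod 20; there are 20 residue classes, each nonempty in this range.
Choosing one from each class (20 integers) avoids any shared remainder.
One more choice must repeat a class, so two differ by a multiple of 20. Hence 20 + 1 = 21.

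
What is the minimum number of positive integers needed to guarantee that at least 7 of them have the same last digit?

There are 10 possible last digits acting as pigeonholes.
With 10 × 6 = 60 positive integers we could place exactly 6 in each, with no class reaching 7.
One more forces some class to hold 7, so 60 + 1 = 61.

61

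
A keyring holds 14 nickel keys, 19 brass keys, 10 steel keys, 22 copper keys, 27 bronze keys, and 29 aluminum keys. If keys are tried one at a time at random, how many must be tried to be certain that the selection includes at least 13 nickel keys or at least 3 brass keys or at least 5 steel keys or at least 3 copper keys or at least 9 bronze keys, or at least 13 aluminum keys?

41

Each of the 6 types has its own threshold; avoid all of them simultaneously.
The worst case stops just short of every target: 12 nickel, 2 brass, 4 steel, 2 copper, 8 bronze, 12 aluminum — 12 + 2 + 4 + 2 + 8 + 12 = 40 keys.
One more key must push some type to its target, so 40 + 1 = 41.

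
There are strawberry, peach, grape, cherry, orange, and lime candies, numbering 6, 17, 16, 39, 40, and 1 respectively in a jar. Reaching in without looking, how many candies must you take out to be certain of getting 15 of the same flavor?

Treat the 6 flavors as pigeonholes.
In the worst case we take at most 14 of each flavor, but all 6 strawberry and all 1 lime (fewer than 14), giving 6 + 14 + 14 + 14 + 14 + 1 = 63.
One more candy then forces some flavor to 15, so 63 + 1 = 64.

64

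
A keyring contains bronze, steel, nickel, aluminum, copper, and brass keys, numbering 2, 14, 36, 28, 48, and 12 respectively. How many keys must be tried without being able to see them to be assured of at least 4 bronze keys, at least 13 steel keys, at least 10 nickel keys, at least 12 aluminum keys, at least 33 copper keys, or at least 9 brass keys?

75

The worst case stops just short of every target: all 2 bronze, 12 steel, 9 nickel, 11 aluminum, 32 copper, 8 brass — 2 + 12 + 9 + 11 + 32 + 8 = 74 keys.
One more key must push some type to its target, so 74 + 1 = 75.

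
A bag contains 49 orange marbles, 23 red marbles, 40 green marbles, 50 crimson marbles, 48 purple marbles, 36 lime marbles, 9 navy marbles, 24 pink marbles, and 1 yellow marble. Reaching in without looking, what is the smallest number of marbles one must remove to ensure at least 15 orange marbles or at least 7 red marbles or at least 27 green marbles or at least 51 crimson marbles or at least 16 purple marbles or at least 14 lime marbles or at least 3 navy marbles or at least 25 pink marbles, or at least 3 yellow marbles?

152

The worst case stops just short of every target: 14 orange, 6 red, 26 green, 50 crimson, 15 purple, 13 lime, 2 navy, 24 pink, all 1 yellow — 14 + 6 + 26 + 50 + 15 + 13 + 2 + 24 + 1 = 151 marbles.
One more marble must push some color to its target, so 151 + 1 = 152.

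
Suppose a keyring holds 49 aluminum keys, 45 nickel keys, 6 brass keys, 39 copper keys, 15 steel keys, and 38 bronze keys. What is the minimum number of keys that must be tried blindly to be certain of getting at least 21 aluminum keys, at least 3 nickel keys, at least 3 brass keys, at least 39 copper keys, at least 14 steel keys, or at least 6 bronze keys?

The worst case stops just short of every target: 20 aluminum, 2 nickel, 2 brass, 38 copper, 13 steel, 5 bronze — 20 + 2 + 2 + 38 + 13 + 5 = 80 keys.
One more key must push some type to its target, so 80 + 1 = 81.

81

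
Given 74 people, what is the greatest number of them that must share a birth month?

7

The 74 people fall into 12 months of the year.
If each of the 12 months of the year held at most 6, the total would be at most 12 × 6 = 72 < 74, a contradiction.
So at least one holds ⌈74/12⌉ = 7.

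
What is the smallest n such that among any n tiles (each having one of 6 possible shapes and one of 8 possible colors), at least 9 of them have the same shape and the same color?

385

There are 6 × 8 = 48 (shape, color) combinations acting as pigeonholes.
With 48 × 8 = 384 tiles we could place exactly 8 in each, with no (shape, color) pair reaching 9.
One more forces some (shape, color) pair to hold 9, so 384 + 1 = 385.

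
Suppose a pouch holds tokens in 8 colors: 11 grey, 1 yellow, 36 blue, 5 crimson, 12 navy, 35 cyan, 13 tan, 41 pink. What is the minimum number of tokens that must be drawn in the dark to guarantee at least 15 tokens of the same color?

Treat the 8 colors as pigeonholes.
In the worst case we take at most 14 of each color, but all 11 grey, all 1 yellow, all 5 crimson, all 12 navy, and all 13 tan (fewer than 14), giving 11 + 1 + 14 + 5 + 12 + 14 + 13 + 14 = 84.
One more token then forces some color to 15, so 84 + 1 = 85.

85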